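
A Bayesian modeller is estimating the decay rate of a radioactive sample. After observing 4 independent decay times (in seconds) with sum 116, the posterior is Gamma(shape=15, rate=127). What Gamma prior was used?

Gamma(shape=11, rate=11)

Gamma–exponential conjugacy: posterior shape = α + n, posterior rate = β + Σtᵢ.
So α = 15 − 4 = 11 and β = 127 − 116 = 11.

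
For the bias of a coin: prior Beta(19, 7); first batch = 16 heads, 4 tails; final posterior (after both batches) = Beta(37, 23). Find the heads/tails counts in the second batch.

2 heads and 12 tails

Sequential conjugate updates are equivalent to a single update on the pooled data, so total successes = posterior α − prior α and total failures = posterior β − prior β.
Total across both batches: 37−19=18 heads, 23−7=16 tails.
Subtract the first batch: 18−16=2 heads and 16−4=12 tails.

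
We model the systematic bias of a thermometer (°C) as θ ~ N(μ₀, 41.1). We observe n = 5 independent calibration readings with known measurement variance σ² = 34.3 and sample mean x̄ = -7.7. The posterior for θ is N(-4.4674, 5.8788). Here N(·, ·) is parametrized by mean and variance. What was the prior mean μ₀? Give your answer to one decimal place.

μ₀ = 14.9

With known observation variance, the Normal–Normal posterior has precision τ_n = τ₀ + n/σ² and mean μ_n = (τ₀μ₀ + (n/σ²)x̄)/τ_n.
Here τ₀ = 1/41.1 = 0.024331 and τ_data = 5/34.3 = 0.145773, so τ_n = 0.170104.
Rearranging for μ₀: μ₀ = (μ_n·τ_n − τ_data·x̄)/τ₀ = (-4.4674·0.170104 − 0.145773·-7.7) / 0.024331 = 0.362529/0.024331 ≈ 14.9.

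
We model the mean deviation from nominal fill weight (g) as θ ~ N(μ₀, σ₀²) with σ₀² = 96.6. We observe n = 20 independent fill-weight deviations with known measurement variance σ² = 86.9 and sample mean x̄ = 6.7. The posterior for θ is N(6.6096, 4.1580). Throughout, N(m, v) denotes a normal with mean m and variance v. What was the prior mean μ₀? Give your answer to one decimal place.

With known observation variance, the Normal–Normal posterior has precision τ_n = τ₀ + n/σ² and mean μ_n = (τ₀μ₀ + (n/σ²)x̄)/τ_n.
Here τ₀ = 1/96.6 = 0.010352 and τ_data = 20/86.9 = 0.230150, so τ_n = 0.240502.
Rearranging for μ₀: μ₀ = (μ_n·τ_n − τ_data·x̄)/τ₀ = (6.6096·0.240502 − 0.230150·6.7) / 0.010352 = 0.047617/0.010352 ≈ 4.6.

μ₀ = 4.6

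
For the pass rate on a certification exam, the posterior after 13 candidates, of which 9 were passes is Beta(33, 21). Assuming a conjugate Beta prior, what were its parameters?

Beta is conjugate to the binomial likelihood: posterior = Beta(a+s, b+f).
So a = 33 − 9 = 24 and b = 21 − 4 = 17.

Beta(24, 17)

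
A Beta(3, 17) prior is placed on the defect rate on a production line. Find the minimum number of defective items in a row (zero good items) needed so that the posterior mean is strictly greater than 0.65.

After k defective items and 0 good items the posterior is Beta(3+k, 17), with mean (3+k)/(3+17+k).
Set (3+k)/(20+k) > 0.65 and solve: k > (0.65·20 − 3)/(1 − 0.65) = 28.571.
The smallest integer exceeding 28.571 is 29, and checking k=29: (32)/(49) = 0.6531 > 0.65.

k = 29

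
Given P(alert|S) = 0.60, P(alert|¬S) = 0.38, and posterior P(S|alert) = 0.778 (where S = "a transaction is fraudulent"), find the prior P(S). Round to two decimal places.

In odds form, posterior odds = prior odds × likelihood ratio, so prior odds = posterior odds ÷ LR.
Posterior odds = 0.778/(1−0.778) = 3.5045. LR = 0.60/0.38 = 1.5789.
Prior odds = 3.5045/1.5789 = 2.2196, so P(S) = 2.2196/(1+2.2196) ≈ 0.69.

P(S) = 0.69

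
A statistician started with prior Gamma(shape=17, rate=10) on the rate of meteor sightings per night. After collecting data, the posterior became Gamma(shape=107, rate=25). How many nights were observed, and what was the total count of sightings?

n = 15 nights with total 90 sightings

A Gamma(α, β) prior (rate parametrization) on a Poisson rate with n observations summing to S gives posterior Gamma(α+S, β+n).
Matching: Σxᵢ = 107 − 17 = 90 and n = 25 − 10 = 15.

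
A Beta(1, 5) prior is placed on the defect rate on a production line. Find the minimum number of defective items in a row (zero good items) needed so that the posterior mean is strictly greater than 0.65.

k = 9

After k defective items and 0 good items the posterior is Beta(1+k, 5), with mean (1+k)/(1+5+k).
Set (1+k)/(6+k) > 0.65 and solve: k > (0.65·6 − 1)/(1 − 0.65) = 8.286.
The smallest integer exceeding 8.286 is 9, and checking k=9: (10)/(15) = 0.6667 > 0.65.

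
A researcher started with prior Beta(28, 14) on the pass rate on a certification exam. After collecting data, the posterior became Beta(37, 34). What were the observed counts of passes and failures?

Under Beta–binomial conjugacy the posterior parameters are (α+s, β+f).
So s = 37 − 28 = 9 and f = 34 − 14 = 20.

9 passes and 20 failures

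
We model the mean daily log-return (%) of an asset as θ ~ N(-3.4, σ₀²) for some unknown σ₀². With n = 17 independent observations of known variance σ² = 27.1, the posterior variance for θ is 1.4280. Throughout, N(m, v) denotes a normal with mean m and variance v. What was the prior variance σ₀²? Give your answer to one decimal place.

Posterior precision equals prior precision plus data precision: 1/σ_n² = 1/σ₀² + n/σ².
So 1/σ₀² = 1/1.4280 − 17/27.1 = 0.700280 − 0.627306 = 0.072974.
Hence σ₀² = 1/0.072974 ≈ 13.7.

σ₀² = 13.7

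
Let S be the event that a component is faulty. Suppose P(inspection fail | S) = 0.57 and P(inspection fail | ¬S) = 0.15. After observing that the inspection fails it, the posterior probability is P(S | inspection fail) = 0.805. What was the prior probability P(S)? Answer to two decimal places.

P(S) = 0.52

In odds form, posterior odds = prior odds × likelihood ratio, so prior odds = posterior odds ÷ LR.
Posterior odds = 0.805/(1−0.805) = 4.1282. LR = 0.57/0.15 = 3.8000.
Prior odds = 4.1282/3.8000 = 1.0864, so P(S) = 1.0864/(1+1.0864) ≈ 0.52.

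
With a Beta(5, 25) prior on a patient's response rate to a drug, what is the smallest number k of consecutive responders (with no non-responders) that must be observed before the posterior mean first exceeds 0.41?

k = 13

After k responders and 0 non-responders the posterior is Beta(5+k, 25), with mean (5+k)/(5+25+k).
Set (5+k)/(30+k) > 0.41 and solve: k > (0.41·30 − 5)/(1 − 0.41) = 12.373.
The smallest integer exceeding 12.373 is 13, and checking k=13: (18)/(43) = 0.4186 > 0.41.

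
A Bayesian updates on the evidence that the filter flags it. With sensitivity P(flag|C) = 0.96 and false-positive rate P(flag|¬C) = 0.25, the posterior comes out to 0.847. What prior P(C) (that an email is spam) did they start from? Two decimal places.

Bayes' rule in odds form gives O(C|E) = O(C)·[P(E|C)/P(E|¬C)], hence O(C) = O(C|E)/LR.
Posterior odds = 0.847/(1−0.847) = 5.5359. LR = 0.96/0.25 = 3.8400.
Prior odds = 5.5359/3.8400 = 1.4416, so P(C) = 1.4416/(1+1.4416) ≈ 0.59.

P(C) = 0.59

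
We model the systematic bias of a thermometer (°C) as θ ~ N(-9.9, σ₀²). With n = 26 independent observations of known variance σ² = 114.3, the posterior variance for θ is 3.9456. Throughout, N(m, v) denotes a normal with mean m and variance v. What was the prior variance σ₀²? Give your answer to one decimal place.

σ₀² = 38.5

Posterior precision equals prior precision plus data precision: 1/σ_n² = 1/σ₀² + n/σ².
So 1/σ₀² = 1/3.9456 − 26/114.3 = 0.253447 − 0.227472 = 0.025975.
Hence σ₀² = 1/0.025975 ≈ 38.5.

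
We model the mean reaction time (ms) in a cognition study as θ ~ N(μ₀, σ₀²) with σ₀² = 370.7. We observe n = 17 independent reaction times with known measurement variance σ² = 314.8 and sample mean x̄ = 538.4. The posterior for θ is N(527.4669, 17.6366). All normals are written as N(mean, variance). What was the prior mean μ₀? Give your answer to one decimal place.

μ₀ = 308.6

With known observation variance, the Normal–Normal posterior has precision τ_n = τ₀ + n/σ² and mean μ_n = (τ₀μ₀ + (n/σ²)x̄)/τ_n.
Here τ₀ = 1/370.7 = 0.002698 and τ_data = 17/314.8 = 0.054003, so τ_n = 0.056701.
Rearranging for μ₀: μ₀ = (μ_n·τ_n − τ_data·x̄)/τ₀ = (527.4669·0.056701 − 0.054003·538.4) / 0.002698 = 0.832685/0.002698 ≈ 308.6.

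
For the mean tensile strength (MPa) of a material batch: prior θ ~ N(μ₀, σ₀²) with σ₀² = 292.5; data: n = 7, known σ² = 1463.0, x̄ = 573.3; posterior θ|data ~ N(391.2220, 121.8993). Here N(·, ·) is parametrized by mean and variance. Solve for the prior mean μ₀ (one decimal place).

With known observation variance, the Normal–Normal posterior has precision τ_n = τ₀ + n/σ² and mean μ_n = (τ₀μ₀ + (n/σ²)x̄)/τ_n.
Here τ₀ = 1/292.5 = 0.003419 and τ_data = 7/1463.0 = 0.004785, so τ_n = 0.008204.
Rearranging for μ₀: μ₀ = (μ_n·τ_n − τ_data·x̄)/τ₀ = (391.2220·0.008204 − 0.004785·573.3) / 0.003419 = 0.466345/0.003419 ≈ 136.4.

μ₀ = 136.4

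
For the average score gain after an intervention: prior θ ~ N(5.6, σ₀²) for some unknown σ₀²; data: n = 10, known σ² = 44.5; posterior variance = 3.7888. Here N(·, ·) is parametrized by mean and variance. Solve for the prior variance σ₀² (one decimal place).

σ₀² = 25.5

Posterior precision equals prior precision plus data precision: 1/σ_n² = 1/σ₀² + n/σ².
So 1/σ₀² = 1/3.7888 − 10/44.5 = 0.263936 − 0.224719 = 0.039217.
Hence σ₀² = 1/0.039217 ≈ 25.5.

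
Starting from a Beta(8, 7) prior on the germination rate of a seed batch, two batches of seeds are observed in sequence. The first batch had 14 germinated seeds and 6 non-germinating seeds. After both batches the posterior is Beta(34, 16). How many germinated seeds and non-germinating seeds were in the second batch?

Because Beta–binomial updating is additive in the counts, the combined data contributed (α_post−α_prior, β_post−β_prior) successes and failures.
Total across both batches: 34−8=26 germinated seeds, 16−7=9 non-germinating seeds.
Subtract the first batch: 26−14=12 germinated seeds and 9−6=3 non-germinating seeds.

12 germinated seeds and 3 non-germinating seeds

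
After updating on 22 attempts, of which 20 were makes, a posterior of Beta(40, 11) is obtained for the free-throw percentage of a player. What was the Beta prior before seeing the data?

A Beta(α, β) prior with s successes and f failures in binomial data gives a Beta(α+s, β+f) posterior.
Subtract the data counts: 40−20=20, 11−2=9.

Beta(20, 9)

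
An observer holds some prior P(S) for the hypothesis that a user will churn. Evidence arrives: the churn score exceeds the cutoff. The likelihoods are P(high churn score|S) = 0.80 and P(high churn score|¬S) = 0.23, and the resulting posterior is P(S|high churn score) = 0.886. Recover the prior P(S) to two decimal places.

In odds form, posterior odds = prior odds × likelihood ratio, so prior odds = posterior odds ÷ LR.
Posterior odds = 0.886/(1−0.886) = 7.7719. LR = 0.80/0.23 = 3.4783.
Prior odds = 7.7719/3.4783 = 2.2344, so P(S) = 2.2344/(1+2.2344) ≈ 0.69.

P(S) = 0.69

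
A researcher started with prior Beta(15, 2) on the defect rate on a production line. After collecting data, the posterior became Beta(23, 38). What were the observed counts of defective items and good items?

A Beta(α, β) prior with s successes and f failures in binomial data gives a Beta(α+s, β+f) posterior.
So s = 23 − 15 = 8 and f = 38 − 2 = 36.

8 defective items and 36 good items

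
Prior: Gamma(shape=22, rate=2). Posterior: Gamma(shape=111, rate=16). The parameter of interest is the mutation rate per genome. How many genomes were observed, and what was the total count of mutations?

n = 14 genomes with total 89 mutations

Gamma–Poisson conjugacy: posterior shape = α + Σxᵢ, posterior rate = β + n.
Matching: Σxᵢ = 111 − 22 = 89 and n = 16 − 2 = 14.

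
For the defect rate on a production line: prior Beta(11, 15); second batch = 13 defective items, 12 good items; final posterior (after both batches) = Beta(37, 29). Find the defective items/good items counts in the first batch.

13 defective items and 2 good items

Because Beta–binomial updating is additive in the counts, the combined data contributed (α_post−α_prior, β_post−β_prior) successes and failures.
Total across both batches: 37−11=26 defective items, 29−15=14 good items.
Subtract the second batch: 26−13=13 defective items and 14−12=2 good items.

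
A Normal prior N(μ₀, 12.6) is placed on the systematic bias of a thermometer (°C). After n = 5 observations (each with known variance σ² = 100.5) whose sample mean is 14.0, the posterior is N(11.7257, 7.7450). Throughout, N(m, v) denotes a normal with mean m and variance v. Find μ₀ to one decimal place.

μ₀ = 10.3

The posterior mean is a precision-weighted average: μ_n = (τ₀μ₀ + τ_data·x̄)/(τ₀+τ_data), with τ₀=1/σ₀² and τ_data=n/σ².
Here τ₀ = 1/12.6 = 0.079365 and τ_data = 5/100.5 = 0.049751, so τ_n = 0.129116.
Rearranging for μ₀: μ₀ = (μ_n·τ_n − τ_data·x̄)/τ₀ = (11.7257·0.129116 − 0.049751·14.0) / 0.079365 = 0.817461/0.079365 ≈ 10.3.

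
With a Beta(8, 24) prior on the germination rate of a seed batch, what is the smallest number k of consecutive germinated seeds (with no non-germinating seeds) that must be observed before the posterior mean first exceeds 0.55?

After k germinated seeds and 0 non-germinating seeds the posterior is Beta(8+k, 24), with mean (8+k)/(8+24+k).
Set (8+k)/(32+k) > 0.55 and solve: k > (0.55·32 − 8)/(1 − 0.55) = 21.333.
The smallest integer exceeding 21.333 is 22, and checking k=22: (30)/(54) = 0.5556 > 0.55.

k = 22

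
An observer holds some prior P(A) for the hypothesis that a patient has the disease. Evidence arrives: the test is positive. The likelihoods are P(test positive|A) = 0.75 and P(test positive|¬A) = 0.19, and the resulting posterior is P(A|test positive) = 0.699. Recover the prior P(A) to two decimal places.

P(A) = 0.37

In odds form, posterior odds = prior odds × likelihood ratio, so prior odds = posterior odds ÷ LR.
Posterior odds = 0.699/(1−0.699) = 2.3223. LR = 0.75/0.19 = 3.9474.
Prior odds = 2.3223/3.9474 = 0.5883, so P(A) = 0.5883/(1+0.5883) ≈ 0.37.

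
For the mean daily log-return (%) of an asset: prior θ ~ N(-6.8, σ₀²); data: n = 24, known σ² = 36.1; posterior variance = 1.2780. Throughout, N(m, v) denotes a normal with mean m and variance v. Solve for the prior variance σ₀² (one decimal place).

For the Normal–Normal model with known σ², precisions add: τ_n = τ₀ + n/σ².
So 1/σ₀² = 1/1.2780 − 24/36.1 = 0.782473 − 0.664820 = 0.117653.
Hence σ₀² = 1/0.117653 ≈ 8.5.

σ₀² = 8.5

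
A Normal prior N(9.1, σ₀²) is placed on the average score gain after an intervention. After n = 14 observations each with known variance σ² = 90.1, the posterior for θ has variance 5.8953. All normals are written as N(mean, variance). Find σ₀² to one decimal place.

For the Normal–Normal model with known σ², precisions add: τ_n = τ₀ + n/σ².
So 1/σ₀² = 1/5.8953 − 14/90.1 = 0.169627 − 0.155383 = 0.014244.
Hence σ₀² = 1/0.014244 ≈ 70.2.

σ₀² = 70.2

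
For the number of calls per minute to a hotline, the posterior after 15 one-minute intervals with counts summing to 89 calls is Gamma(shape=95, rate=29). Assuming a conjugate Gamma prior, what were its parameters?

Gamma(shape=6, rate=14)

A Gamma(α, β) prior (rate parametrization) on a Poisson rate with n observations summing to S gives posterior Gamma(α+S, β+n).
So α = 95 − 89 = 6 and β = 29 − 15 = 14.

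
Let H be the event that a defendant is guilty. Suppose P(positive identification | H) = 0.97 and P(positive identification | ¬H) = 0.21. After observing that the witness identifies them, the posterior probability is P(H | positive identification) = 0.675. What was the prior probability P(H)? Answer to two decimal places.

P(H) = 0.31

Bayes' rule in odds form gives O(H|E) = O(H)·[P(E|H)/P(E|¬H)], hence O(H) = O(H|E)/LR.
Posterior odds = 0.675/(1−0.675) = 2.0769. LR = 0.97/0.21 = 4.6190.
Prior odds = 2.0769/4.6190 = 0.4496, so P(H) = 0.4496/(1+0.4496) ≈ 0.31.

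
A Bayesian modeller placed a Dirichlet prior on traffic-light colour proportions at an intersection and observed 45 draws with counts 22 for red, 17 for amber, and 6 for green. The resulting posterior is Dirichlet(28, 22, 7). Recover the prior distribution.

For a Dirichlet(α) prior with multinomial counts c, the posterior is Dirichlet(α + c) componentwise.
Subtract each count from the matching posterior parameter: 28−22=6, 22−17=5, 7−6=1.

Dirichlet(6, 5, 1)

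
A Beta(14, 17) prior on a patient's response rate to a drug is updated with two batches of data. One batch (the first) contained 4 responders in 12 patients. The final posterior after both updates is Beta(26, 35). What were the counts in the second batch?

8 responders and 10 non-responders

Sequential conjugate updates are equivalent to a single update on the pooled data, so total successes = posterior α − prior α and total failures = posterior β − prior β.
Total across both batches: 26−14=12 responders, 35−17=18 non-responders.
Subtract the first batch: 12−4=8 responders and 18−8=10 non-responders.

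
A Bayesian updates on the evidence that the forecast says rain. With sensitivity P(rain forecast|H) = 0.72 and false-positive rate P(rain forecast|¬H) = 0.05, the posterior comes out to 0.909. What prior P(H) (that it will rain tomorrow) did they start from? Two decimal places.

In odds form, posterior odds = prior odds × likelihood ratio, so prior odds = posterior odds ÷ LR.
Posterior odds = 0.909/(1−0.909) = 9.9890. LR = 0.72/0.05 = 14.4000.
Prior odds = 9.9890/14.4000 = 0.6937, so P(H) = 0.6937/(1+0.6937) ≈ 0.41.

P(H) = 0.41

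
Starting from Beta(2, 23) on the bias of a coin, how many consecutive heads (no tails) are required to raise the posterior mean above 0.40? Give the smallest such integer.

k = 14

After k heads and 0 tails the posterior is Beta(2+k, 23), with mean (2+k)/(2+23+k).
Set (2+k)/(25+k) > 0.40 and solve: k > (0.40·25 − 2)/(1 − 0.40) = 13.333.
The smallest integer exceeding 13.333 is 14.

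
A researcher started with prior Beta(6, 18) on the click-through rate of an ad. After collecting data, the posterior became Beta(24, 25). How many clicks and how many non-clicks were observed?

A Beta(α, β) prior with s successes and f failures in binomial data gives a Beta(α+s, β+f) posterior.
Match parameters: s=24−6=18, f=25−18=7.

18 clicks and 7 non-clicks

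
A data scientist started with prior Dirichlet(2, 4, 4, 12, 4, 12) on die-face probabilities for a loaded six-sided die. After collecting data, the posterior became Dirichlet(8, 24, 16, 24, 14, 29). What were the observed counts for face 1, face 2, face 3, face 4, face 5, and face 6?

For a Dirichlet(α) prior with multinomial counts c, the posterior is Dirichlet(α + c) componentwise.
Counts are posterior − prior componentwise: 8−2=6, 24−4=20, 16−4=12, 24−12=12, 14−4=10, 29−12=17.

counts (6, 20, 12, 12, 10, 17)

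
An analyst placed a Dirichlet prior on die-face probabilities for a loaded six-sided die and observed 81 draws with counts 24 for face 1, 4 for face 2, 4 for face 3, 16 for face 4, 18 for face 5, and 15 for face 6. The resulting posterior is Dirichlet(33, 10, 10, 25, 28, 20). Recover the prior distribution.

Dirichlet(9, 6, 6, 9, 10, 5)

For a Dirichlet(α) prior with multinomial counts c, the posterior is Dirichlet(α + c) componentwise.
Subtract each count from the matching posterior parameter: 33−24=9, 10−4=6, 10−4=6, 25−16=9, 28−18=10, 20−15=5.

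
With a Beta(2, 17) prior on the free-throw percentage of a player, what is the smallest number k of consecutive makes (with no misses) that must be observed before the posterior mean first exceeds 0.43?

After k makes and 0 misses the posterior is Beta(2+k, 17), with mean (2+k)/(2+17+k).
Set (2+k)/(19+k) > 0.43 and solve: k > (0.43·19 − 2)/(1 − 0.43) = 10.825.
The smallest integer exceeding 10.825 is 11, and checking k=11: (13)/(30) = 0.4333 > 0.43.

k = 11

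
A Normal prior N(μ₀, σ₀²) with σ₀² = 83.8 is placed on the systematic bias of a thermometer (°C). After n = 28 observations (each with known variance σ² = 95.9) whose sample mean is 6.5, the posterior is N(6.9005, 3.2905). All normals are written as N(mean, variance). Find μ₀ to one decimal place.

μ₀ = 16.7

With known observation variance, the Normal–Normal posterior has precision τ_n = τ₀ + n/σ² and mean μ_n = (τ₀μ₀ + (n/σ²)x̄)/τ_n.
Here τ₀ = 1/83.8 = 0.011933 and τ_data = 28/95.9 = 0.291971, so τ_n = 0.303904.
Rearranging for μ₀: μ₀ = (μ_n·τ_n − τ_data·x̄)/τ₀ = (6.9005·0.303904 − 0.291971·6.5) / 0.011933 = 0.199278/0.011933 ≈ 16.7.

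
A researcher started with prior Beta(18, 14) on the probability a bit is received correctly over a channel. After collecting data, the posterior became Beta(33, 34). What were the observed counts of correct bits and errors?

15 correct bits and 20 errors

Beta is conjugate to the binomial likelihood: posterior = Beta(α+s, β+f).
Match parameters: s=33−18=15, f=34−14=20.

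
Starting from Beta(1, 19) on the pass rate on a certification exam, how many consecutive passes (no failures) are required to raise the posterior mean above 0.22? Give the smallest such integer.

After k passes and 0 failures the posterior is Beta(1+k, 19), with mean (1+k)/(1+19+k).
Set (1+k)/(20+k) > 0.22 and solve: k > (0.22·20 − 1)/(1 − 0.22) = 4.359.
The smallest integer exceeding 4.359 is 5.

k = 5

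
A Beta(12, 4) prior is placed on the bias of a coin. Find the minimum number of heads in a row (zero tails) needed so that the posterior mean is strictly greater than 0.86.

After k heads and 0 tails the posterior is Beta(12+k, 4), with mean (12+k)/(12+4+k).
Set (12+k)/(16+k) > 0.86 and solve: k > (0.86·16 − 12)/(1 − 0.86) = 12.571.
The smallest integer exceeding 12.571 is 13, and checking k=13: (25)/(29) = 0.8621 > 0.86.

k = 13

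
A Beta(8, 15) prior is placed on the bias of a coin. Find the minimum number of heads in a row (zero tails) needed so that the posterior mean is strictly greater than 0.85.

After k heads and 0 tails the posterior is Beta(8+k, 15), with mean (8+k)/(8+15+k).
Set (8+k)/(23+k) > 0.85 and solve: k > (0.85·23 − 8)/(1 − 0.85) = 77.000.
The smallest integer exceeding 77.000 is 78, and checking k=78: (86)/(101) = 0.8515 > 0.85.

k = 78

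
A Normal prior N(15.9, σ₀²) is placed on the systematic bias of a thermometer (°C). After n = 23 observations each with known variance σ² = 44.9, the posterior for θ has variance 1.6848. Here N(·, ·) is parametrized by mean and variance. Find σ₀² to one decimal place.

For the Normal–Normal model with known σ², precisions add: τ_n = τ₀ + n/σ².
So 1/σ₀² = 1/1.6848 − 23/44.9 = 0.593542 − 0.512249 = 0.081293.
Hence σ₀² = 1/0.081293 ≈ 12.3.

σ₀² = 12.3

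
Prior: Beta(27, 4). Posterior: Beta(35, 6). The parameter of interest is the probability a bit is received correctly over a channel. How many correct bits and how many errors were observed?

8 correct bits and 2 errors

Beta is conjugate to the binomial likelihood: posterior = Beta(a+s, b+f).
So s = 35 − 27 = 8 and f = 6 − 4 = 2.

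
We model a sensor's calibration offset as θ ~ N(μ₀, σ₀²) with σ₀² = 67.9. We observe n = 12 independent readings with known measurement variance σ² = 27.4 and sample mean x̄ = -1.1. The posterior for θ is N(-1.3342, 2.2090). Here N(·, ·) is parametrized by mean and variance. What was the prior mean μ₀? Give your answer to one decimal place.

The posterior mean is a precision-weighted average: μ_n = (τ₀μ₀ + τ_data·x̄)/(τ₀+τ_data), with τ₀=1/σ₀² and τ_data=n/σ².
Here τ₀ = 1/67.9 = 0.014728 and τ_data = 12/27.4 = 0.437956, so τ_n = 0.452684.
Rearranging for μ₀: μ₀ = (μ_n·τ_n − τ_data·x̄)/τ₀ = (-1.3342·0.452684 − 0.437956·-1.1) / 0.014728 = -0.122219/0.014728 ≈ -8.3.

μ₀ = -8.3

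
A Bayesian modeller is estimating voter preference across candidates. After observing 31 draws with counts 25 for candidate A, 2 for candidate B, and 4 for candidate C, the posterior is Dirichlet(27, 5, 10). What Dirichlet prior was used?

For a Dirichlet(α) prior with multinomial counts c, the posterior is Dirichlet(α + c) componentwise.
Subtract each count from the matching posterior parameter: 27−25=2, 5−2=3, 10−4=6.

Dirichlet(2, 3, 6)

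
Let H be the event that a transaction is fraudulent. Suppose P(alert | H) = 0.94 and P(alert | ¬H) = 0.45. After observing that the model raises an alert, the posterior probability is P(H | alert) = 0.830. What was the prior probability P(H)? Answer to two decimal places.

P(H) = 0.70

In odds form, posterior odds = prior odds × likelihood ratio, so prior odds = posterior odds ÷ LR.
Posterior odds = 0.830/(1−0.830) = 4.8824. LR = 0.94/0.45 = 2.0889.
Prior odds = 4.8824/2.0889 = 2.3373, so P(H) = 2.3373/(1+2.3373) ≈ 0.70.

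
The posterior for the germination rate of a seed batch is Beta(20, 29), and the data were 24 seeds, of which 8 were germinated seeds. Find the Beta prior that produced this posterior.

Under Beta–binomial conjugacy the posterior parameters are (a+s, b+f).
Subtract the data counts: 20−8=12, 29−16=13.

Beta(12, 13)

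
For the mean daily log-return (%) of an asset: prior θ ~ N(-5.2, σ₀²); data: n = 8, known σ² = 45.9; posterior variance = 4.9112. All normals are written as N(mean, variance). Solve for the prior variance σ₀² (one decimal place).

Posterior precision equals prior precision plus data precision: 1/σ_n² = 1/σ₀² + n/σ².
So 1/σ₀² = 1/4.9112 − 8/45.9 = 0.203616 − 0.174292 = 0.029324.
Hence σ₀² = 1/0.029324 ≈ 34.1.

σ₀² = 34.1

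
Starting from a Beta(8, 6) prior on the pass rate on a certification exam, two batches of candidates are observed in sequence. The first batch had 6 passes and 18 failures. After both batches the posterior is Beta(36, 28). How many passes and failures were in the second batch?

Sequential conjugate updates are equivalent to a single update on the pooled data, so total successes = posterior α − prior α and total failures = posterior β − prior β.
Total across both batches: 36−8=28 passes, 28−6=22 failures.
Subtract the first batch: 28−6=22 passes and 22−18=4 failures.

22 passes and 4 failures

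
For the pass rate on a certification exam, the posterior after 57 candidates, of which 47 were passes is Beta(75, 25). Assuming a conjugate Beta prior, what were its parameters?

Beta(28, 15)

A Beta(α, β) prior with s successes and f failures in binomial data gives a Beta(α+s, β+f) posterior.
So α = 75 − 47 = 28 and β = 25 − 10 = 15.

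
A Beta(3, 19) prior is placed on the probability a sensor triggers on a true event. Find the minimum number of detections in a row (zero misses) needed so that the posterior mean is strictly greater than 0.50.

k = 17

After k detections and 0 misses the posterior is Beta(3+k, 19), with mean (3+k)/(3+19+k).
Set (3+k)/(22+k) > 0.50 and solve: k > (0.50·22 − 3)/(1 − 0.50) = 16.000.
The smallest integer exceeding 16.000 is 17.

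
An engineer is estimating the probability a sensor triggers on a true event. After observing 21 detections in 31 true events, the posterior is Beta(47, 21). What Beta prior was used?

Beta(26, 11)

Under Beta–binomial conjugacy the posterior parameters are (a+s, b+f).
Subtract the data counts: 47−21=26, 21−10=11.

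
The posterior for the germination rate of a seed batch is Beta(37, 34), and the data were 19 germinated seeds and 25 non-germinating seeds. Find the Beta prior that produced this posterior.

A Beta(a, b) prior with s successes and f failures in binomial data gives a Beta(a+s, b+f) posterior.
Subtract the data counts: 37−19=18, 34−25=9.

Beta(18, 9)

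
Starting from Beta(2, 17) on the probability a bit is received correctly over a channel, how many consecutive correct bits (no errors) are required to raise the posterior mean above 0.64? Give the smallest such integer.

After k correct bits and 0 errors the posterior is Beta(2+k, 17), with mean (2+k)/(2+17+k).
Set (2+k)/(19+k) > 0.64 and solve: k > (0.64·19 − 2)/(1 − 0.64) = 28.222.
The smallest integer exceeding 28.222 is 29.

k = 29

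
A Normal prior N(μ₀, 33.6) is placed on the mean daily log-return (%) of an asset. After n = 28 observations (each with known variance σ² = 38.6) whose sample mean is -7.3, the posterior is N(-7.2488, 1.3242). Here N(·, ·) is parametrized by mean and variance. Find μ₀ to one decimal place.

The posterior mean is a precision-weighted average: μ_n = (τ₀μ₀ + τ_data·x̄)/(τ₀+τ_data), with τ₀=1/σ₀² and τ_data=n/σ².
Here τ₀ = 1/33.6 = 0.029762 and τ_data = 28/38.6 = 0.725389, so τ_n = 0.755151.
Rearranging for μ₀: μ₀ = (μ_n·τ_n − τ_data·x̄)/τ₀ = (-7.2488·0.755151 − 0.725389·-7.3) / 0.029762 = -0.178599/0.029762 ≈ -6.0.

μ₀ = -6.0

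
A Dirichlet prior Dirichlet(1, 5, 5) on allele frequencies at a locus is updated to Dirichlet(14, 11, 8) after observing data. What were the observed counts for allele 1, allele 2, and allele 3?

counts (13, 6, 3)

For a Dirichlet(α) prior with multinomial counts c, the posterior is Dirichlet(α + c) componentwise.
Counts are posterior − prior componentwise: 14−1=13, 11−5=6, 8−5=3.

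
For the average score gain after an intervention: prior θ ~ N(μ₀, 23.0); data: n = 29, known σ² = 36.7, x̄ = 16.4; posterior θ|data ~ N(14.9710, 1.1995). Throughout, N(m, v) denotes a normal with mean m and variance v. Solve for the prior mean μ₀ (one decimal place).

With known observation variance, the Normal–Normal posterior has precision τ_n = τ₀ + n/σ² and mean μ_n = (τ₀μ₀ + (n/σ²)x̄)/τ_n.
Here τ₀ = 1/23.0 = 0.043478 and τ_data = 29/36.7 = 0.790191, so τ_n = 0.833669.
Rearranging for μ₀: μ₀ = (μ_n·τ_n − τ_data·x̄)/τ₀ = (14.9710·0.833669 − 0.790191·16.4) / 0.043478 = -0.478274/0.043478 ≈ -11.0.

μ₀ = -11.0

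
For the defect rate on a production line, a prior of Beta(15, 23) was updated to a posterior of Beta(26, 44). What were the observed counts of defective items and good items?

11 defective items and 21 good items

Under Beta–binomial conjugacy the posterior parameters are (a+s, b+f).
So s = 26 − 15 = 11 and f = 44 − 23 = 21.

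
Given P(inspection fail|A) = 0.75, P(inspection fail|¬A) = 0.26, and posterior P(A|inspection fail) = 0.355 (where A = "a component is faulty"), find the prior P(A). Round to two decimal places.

In odds form, posterior odds = prior odds × likelihood ratio, so prior odds = posterior odds ÷ LR.
Posterior odds = 0.355/(1−0.355) = 0.5504. LR = 0.75/0.26 = 2.8846.
Prior odds = 0.5504/2.8846 = 0.1908, so P(A) = 0.1908/(1+0.1908) ≈ 0.16.

P(A) = 0.16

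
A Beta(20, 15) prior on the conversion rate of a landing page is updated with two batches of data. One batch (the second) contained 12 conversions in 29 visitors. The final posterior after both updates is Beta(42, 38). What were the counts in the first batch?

10 conversions and 6 bounces

Sequential conjugate updates are equivalent to a single update on the pooled data, so total successes = posterior α − prior α and total failures = posterior β − prior β.
Total across both batches: 42−20=22 conversions, 38−15=23 bounces.
Subtract the second batch: 22−12=10 conversions and 23−17=6 bounces.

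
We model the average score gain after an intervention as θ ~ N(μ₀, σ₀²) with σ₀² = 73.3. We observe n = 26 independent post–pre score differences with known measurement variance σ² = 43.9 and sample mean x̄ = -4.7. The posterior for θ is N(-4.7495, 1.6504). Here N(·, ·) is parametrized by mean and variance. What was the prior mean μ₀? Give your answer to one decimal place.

With known observation variance, the Normal–Normal posterior has precision τ_n = τ₀ + n/σ² and mean μ_n = (τ₀μ₀ + (n/σ²)x̄)/τ_n.
Here τ₀ = 1/73.3 = 0.013643 and τ_data = 26/43.9 = 0.592255, so τ_n = 0.605898.
Rearranging for μ₀: μ₀ = (μ_n·τ_n − τ_data·x̄)/τ₀ = (-4.7495·0.605898 − 0.592255·-4.7) / 0.013643 = -0.094114/0.013643 ≈ -6.9.

μ₀ = -6.9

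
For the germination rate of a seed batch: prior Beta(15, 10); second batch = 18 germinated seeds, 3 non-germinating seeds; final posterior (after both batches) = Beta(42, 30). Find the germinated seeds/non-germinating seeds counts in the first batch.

9 germinated seeds and 17 non-germinating seeds

Sequential conjugate updates are equivalent to a single update on the pooled data, so total successes = posterior α − prior α and total failures = posterior β − prior β.
Total across both batches: 42−15=27 germinated seeds, 30−10=20 non-germinating seeds.
Subtract the second batch: 27−18=9 germinated seeds and 20−3=17 non-germinating seeds.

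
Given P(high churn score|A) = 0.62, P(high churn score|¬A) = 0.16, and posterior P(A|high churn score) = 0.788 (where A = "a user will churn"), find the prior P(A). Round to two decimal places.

In odds form, posterior odds = prior odds × likelihood ratio, so prior odds = posterior odds ÷ LR.
Posterior odds = 0.788/(1−0.788) = 3.7170. LR = 0.62/0.16 = 3.8750.
Prior odds = 3.7170/3.8750 = 0.9592, so P(A) = 0.9592/(1+0.9592) ≈ 0.49.

P(A) = 0.49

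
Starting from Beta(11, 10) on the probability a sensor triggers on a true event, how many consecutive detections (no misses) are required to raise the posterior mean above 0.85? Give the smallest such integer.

After k detections and 0 misses the posterior is Beta(11+k, 10), with mean (11+k)/(11+10+k).
Set (11+k)/(21+k) > 0.85 and solve: k > (0.85·21 − 11)/(1 − 0.85) = 45.667.
The smallest integer exceeding 45.667 is 46, and checking k=46: (57)/(67) = 0.8507 > 0.85.

k = 46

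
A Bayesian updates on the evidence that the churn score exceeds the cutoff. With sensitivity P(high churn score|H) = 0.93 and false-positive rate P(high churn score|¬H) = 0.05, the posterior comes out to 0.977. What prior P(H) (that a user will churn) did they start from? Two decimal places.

Bayes' rule in odds form gives O(H|E) = O(H)·[P(E|H)/P(E|¬H)], hence O(H) = O(H|E)/LR.
Posterior odds = 0.977/(1−0.977) = 42.4783. LR = 0.93/0.05 = 18.6000.
Prior odds = 42.4783/18.6000 = 2.2838, so P(H) = 2.2838/(1+2.2838) ≈ 0.70.

P(H) = 0.70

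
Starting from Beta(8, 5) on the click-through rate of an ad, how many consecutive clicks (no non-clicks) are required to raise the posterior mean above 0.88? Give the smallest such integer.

k = 29

After k clicks and 0 non-clicks the posterior is Beta(8+k, 5), with mean (8+k)/(8+5+k).
Set (8+k)/(13+k) > 0.88 and solve: k > (0.88·13 − 8)/(1 − 0.88) = 28.667.
The smallest integer exceeding 28.667 is 29.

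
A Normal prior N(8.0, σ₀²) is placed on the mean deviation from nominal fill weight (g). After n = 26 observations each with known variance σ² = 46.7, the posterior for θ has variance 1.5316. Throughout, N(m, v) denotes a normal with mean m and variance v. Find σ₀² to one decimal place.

σ₀² = 10.4

Posterior precision equals prior precision plus data precision: 1/σ_n² = 1/σ₀² + n/σ².
So 1/σ₀² = 1/1.5316 − 26/46.7 = 0.652912 − 0.556745 = 0.096167.
Hence σ₀² = 1/0.096167 ≈ 10.4.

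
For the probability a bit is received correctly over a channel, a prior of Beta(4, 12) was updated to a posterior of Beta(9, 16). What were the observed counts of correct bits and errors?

5 correct bits and 4 errors

Beta is conjugate to the binomial likelihood: posterior = Beta(a+s, b+f).
So s = 9 − 4 = 5 and f = 16 − 12 = 4.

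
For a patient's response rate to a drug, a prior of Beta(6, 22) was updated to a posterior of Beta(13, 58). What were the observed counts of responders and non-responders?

Beta is conjugate to the binomial likelihood: posterior = Beta(a+s, b+f).
Match parameters: s=13−6=7, f=58−22=36.

7 responders and 36 non-responders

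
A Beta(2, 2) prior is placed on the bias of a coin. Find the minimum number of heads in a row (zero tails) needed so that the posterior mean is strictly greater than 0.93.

k = 25

After k heads and 0 tails the posterior is Beta(2+k, 2), with mean (2+k)/(2+2+k).
Set (2+k)/(4+k) > 0.93 and solve: k > (0.93·4 − 2)/(1 − 0.93) = 24.571.
The smallest integer exceeding 24.571 is 25, and checking k=25: (27)/(29) = 0.9310 > 0.93.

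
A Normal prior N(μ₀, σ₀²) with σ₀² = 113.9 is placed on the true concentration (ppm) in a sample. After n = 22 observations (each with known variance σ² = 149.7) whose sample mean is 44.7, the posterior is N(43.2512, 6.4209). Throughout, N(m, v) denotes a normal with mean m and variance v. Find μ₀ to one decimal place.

With known observation variance, the Normal–Normal posterior has precision τ_n = τ₀ + n/σ² and mean μ_n = (τ₀μ₀ + (n/σ²)x̄)/τ_n.
Here τ₀ = 1/113.9 = 0.008780 and τ_data = 22/149.7 = 0.146961, so τ_n = 0.155741.
Rearranging for μ₀: μ₀ = (μ_n·τ_n − τ_data·x̄)/τ₀ = (43.2512·0.155741 − 0.146961·44.7) / 0.008780 = 0.166828/0.008780 ≈ 19.0.

μ₀ = 19.0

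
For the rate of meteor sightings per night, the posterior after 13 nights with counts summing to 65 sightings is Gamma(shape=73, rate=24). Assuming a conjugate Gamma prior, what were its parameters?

A Gamma(α, β) prior (rate parametrization) on a Poisson rate with n observations summing to S gives posterior Gamma(α+S, β+n).
So α = 73 − 65 = 8 and β = 24 − 13 = 11.

Gamma(shape=8, rate=11)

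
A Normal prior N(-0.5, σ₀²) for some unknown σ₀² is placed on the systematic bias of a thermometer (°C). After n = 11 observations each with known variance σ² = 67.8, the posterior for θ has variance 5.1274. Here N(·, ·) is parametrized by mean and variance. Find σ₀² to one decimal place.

Posterior precision equals prior precision plus data precision: 1/σ_n² = 1/σ₀² + n/σ².
So 1/σ₀² = 1/5.1274 − 11/67.8 = 0.195031 − 0.162242 = 0.032789.
Hence σ₀² = 1/0.032789 ≈ 30.5.

σ₀² = 30.5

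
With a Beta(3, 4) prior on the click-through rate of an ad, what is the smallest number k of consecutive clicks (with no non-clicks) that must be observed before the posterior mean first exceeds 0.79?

k = 13

After k clicks and 0 non-clicks the posterior is Beta(3+k, 4), with mean (3+k)/(3+4+k).
Set (3+k)/(7+k) > 0.79 and solve: k > (0.79·7 − 3)/(1 − 0.79) = 12.048.
The smallest integer exceeding 12.048 is 13.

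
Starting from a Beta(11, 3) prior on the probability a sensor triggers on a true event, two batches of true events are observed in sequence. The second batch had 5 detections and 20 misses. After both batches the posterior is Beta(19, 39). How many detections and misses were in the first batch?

3 detections and 16 misses

Sequential conjugate updates are equivalent to a single update on the pooled data, so total successes = posterior α − prior α and total failures = posterior β − prior β.
Total across both batches: 19−11=8 detections, 39−3=36 misses.
Subtract the second batch: 8−5=3 detections and 36−20=16 misses.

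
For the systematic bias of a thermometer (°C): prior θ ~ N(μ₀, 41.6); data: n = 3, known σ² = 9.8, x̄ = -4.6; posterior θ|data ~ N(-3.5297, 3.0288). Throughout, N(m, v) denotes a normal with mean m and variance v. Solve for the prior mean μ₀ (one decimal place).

μ₀ = 10.1

With known observation variance, the Normal–Normal posterior has precision τ_n = τ₀ + n/σ² and mean μ_n = (τ₀μ₀ + (n/σ²)x̄)/τ_n.
Here τ₀ = 1/41.6 = 0.024038 and τ_data = 3/9.8 = 0.306122, so τ_n = 0.330160.
Rearranging for μ₀: μ₀ = (μ_n·τ_n − τ_data·x̄)/τ₀ = (-3.5297·0.330160 − 0.306122·-4.6) / 0.024038 = 0.242795/0.024038 ≈ 10.1.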